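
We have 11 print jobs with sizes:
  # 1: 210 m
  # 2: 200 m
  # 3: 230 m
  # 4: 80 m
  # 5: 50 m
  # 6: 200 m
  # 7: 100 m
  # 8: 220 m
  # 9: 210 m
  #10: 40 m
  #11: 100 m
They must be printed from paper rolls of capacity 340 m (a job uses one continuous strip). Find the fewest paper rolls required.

6

Total = 230 + 220 + 210 + 210 + 200 + 200 + 100 + 100 + 80 + 50 + 40 = 1640 m.
Lower bound: ⌈1640/340⌉ = 5 paper rolls.
Also, 6 print jobs each exceed 170 m, and no two of those can share a roll, so at least 6 paper rolls are needed.
A packing using 6 paper rolls:
  roll 1: 230 + 100 = 330
  roll 2: 220 + 100 = 320
  roll 3: 210 + 80 + 50 = 340
  roll 4: 210 + 40 = 250
  roll 5: 200 = 200
  roll 6: 200 = 200
This matches the lower bound, so 6 is optimal.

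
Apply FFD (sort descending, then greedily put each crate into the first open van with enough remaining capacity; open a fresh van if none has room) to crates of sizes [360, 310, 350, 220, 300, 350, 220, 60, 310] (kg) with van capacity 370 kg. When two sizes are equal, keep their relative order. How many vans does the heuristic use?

Sorted descending: 360, 350, 350, 310, 310, 300, 220, 220, 60.
  360 → van 1 (new)  [load 360/370]
  350 → van 2 (new)  [load 350/370]
  350 → van 3 (new)  [load 350/370]
  310 → van 4 (new)  [load 310/370]
  310 → van 5 (new)  [load 310/370]
  300 → van 6 (new)  [load 300/370]
  220 → van 7 (new)  [load 220/370]
  220 → van 8 (new)  [load 220/370]
  60 → van 4  [load 370/370]
8 vans opened.

8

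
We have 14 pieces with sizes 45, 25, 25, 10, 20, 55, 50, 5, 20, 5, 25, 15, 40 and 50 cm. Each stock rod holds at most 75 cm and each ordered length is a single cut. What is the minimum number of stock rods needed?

6

Total = 55 + 50 + 50 + 45 + 40 + 25 + 25 + 25 + 20 + 20 + 15 + 10 + 5 + 5 = 390 cm.
Lower bound: ⌈390/75⌉ = 6 stock rods.
A packing using 6 stock rods:
  stock rod 1: 55 + 20 = 75
  stock rod 2: 50 + 25 = 75
  stock rod 3: 50 + 25 = 75
  stock rod 4: 45 + 25 + 5 = 75
  stock rod 5: 40 + 20 + 15 = 75
  stock rod 6: 10 + 5 = 15
This matches the lower bound, so 6 is optimal.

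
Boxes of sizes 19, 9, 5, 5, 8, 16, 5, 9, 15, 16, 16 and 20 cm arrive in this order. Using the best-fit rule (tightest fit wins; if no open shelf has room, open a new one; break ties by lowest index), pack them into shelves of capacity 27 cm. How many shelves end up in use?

  19 → shelf 1 (new)  [load 19/27]
  9 → shelf 2 (new)  [load 9/27]
  5 → shelf 1  [load 24/27]
  5 → shelf 2  [load 14/27]
  8 → shelf 2  [load 22/27]
  16 → shelf 3 (new)  [load 16/27]
  5 → shelf 2  [load 27/27]
  9 → shelf 3  [load 25/27]
  15 → shelf 4 (new)  [load 15/27]
  16 → shelf 5 (new)  [load 16/27]
  16 → shelf 6 (new)  [load 16/27]
  20 → shelf 7 (new)  [load 20/27]
7 shelves opened.

7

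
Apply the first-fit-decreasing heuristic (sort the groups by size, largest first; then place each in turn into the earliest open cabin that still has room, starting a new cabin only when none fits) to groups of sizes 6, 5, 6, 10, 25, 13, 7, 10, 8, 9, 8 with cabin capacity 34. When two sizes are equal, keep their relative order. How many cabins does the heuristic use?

4

Sorted descending: 25, 13, 10, 10, 9, 8, 8, 7, 6, 6, 5.
  25 → cabin 1 (new)  [load 25/34]
  13 → cabin 2 (new)  [load 13/34]
  10 → cabin 2  [load 23/34]
  10 → cabin 2  [load 33/34]
  9 → cabin 1  [load 34/34]
  8 → cabin 3 (new)  [load 8/34]
  8 → cabin 3  [load 16/34]
  7 → cabin 3  [load 23/34]
  6 → cabin 3  [load 29/34]
  6 → cabin 4 (new)  [load 6/34]
  5 → cabin 3  [load 34/34]
4 cabins opened.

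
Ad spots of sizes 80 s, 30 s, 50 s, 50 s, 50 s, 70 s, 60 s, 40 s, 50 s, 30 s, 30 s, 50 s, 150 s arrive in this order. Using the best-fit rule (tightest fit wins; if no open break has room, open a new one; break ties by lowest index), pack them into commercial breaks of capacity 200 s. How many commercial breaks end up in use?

4

  80 → break 1 (new)  [load 80/200]
  30 → break 1  [load 110/200]
  50 → break 1  [load 160/200]
  50 → break 2 (new)  [load 50/200]
  50 → break 2  [load 100/200]
  70 → break 2  [load 170/200]
  60 → break 3 (new)  [load 60/200]
  40 → break 1  [load 200/200]
  50 → break 3  [load 110/200]
  30 → break 2  [load 200/200]
  30 → break 3  [load 140/200]
  50 → break 3  [load 190/200]
  150 → break 4 (new)  [load 150/200]
4 commercial breaks opened.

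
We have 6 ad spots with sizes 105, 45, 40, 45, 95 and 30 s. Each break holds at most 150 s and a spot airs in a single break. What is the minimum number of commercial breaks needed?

3

Total = 105 + 95 + 45 + 45 + 40 + 30 = 360 s.
Lower bound: ⌈360/150⌉ = 3 commercial breaks.
A packing using 3 commercial breaks:
  break 1: 105 + 45 = 150
  break 2: 95 + 45 = 140
  break 3: 40 + 30 = 70
This matches the lower bound, so 3 is optimal.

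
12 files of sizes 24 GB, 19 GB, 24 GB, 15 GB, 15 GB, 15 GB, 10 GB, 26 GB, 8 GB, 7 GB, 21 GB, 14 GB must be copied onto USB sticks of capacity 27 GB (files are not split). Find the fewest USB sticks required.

9

Total = 26 + 24 + 24 + 21 + 19 + 15 + 15 + 15 + 14 + 10 + 8 + 7 = 198 GB.
Lower bound: ⌈198/27⌉ = 8 USB sticks.
Also, 9 files each exceed 27/2 GB, and no two of those can share a USB stick, so at least 9 USB sticks are needed.
A packing using 9 USB sticks:
  USB stick 1: 26 = 26
  USB stick 2: 24 = 24
  USB stick 3: 24 = 24
  USB stick 4: 21 = 21
  USB stick 5: 19 + 8 = 27
  USB stick 6: 15 + 10 = 25
  USB stick 7: 15 + 7 = 22
  USB stick 8: 15 = 15
  USB stick 9: 14 = 14
This matches the lower bound, so 9 is optimal.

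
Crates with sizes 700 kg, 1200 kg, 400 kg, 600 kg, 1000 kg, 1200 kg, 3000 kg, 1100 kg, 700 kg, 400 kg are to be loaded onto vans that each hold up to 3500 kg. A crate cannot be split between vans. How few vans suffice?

3

Total = 3000 + 1200 + 1200 + 1100 + 1000 + 700 + 700 + 600 + 400 + 400 = 10300 kg.
Lower bound: ⌈10300/3500⌉ = 3 vans.
A packing using 3 vans:
  van 1: 3000 + 400 = 3400
  van 2: 1200 + 1200 + 1100 = 3500
  van 3: 1000 + 700 + 700 + 600 + 400 = 3400
This matches the lower bound, so 3 is optimal.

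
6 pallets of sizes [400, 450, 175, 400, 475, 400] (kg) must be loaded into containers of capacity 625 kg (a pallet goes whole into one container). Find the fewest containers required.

Total = 475 + 450 + 400 + 400 + 400 + 175 = 2300 kg.
Lower bound: ⌈2300/625⌉ = 4 containers.
Also, 5 pallets each exceed 625/2 kg, and no two of those can share a container, so at least 5 containers are needed.
A packing using 5 containers:
  container 1: 475 = 475
  container 2: 450 + 175 = 625
  container 3: 400 = 400
  container 4: 400 = 400
  container 5: 400 = 400
This matches the lower bound, so 5 is optimal.

5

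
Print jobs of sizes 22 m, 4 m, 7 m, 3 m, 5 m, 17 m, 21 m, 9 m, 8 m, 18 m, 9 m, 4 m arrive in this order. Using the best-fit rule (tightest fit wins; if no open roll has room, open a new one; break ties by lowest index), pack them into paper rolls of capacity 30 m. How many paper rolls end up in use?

  22 → roll 1 (new)  [load 22/30]
  4 → roll 1  [load 26/30]
  7 → roll 2 (new)  [load 7/30]
  3 → roll 1  [load 29/30]
  5 → roll 2  [load 12/30]
  17 → roll 2  [load 29/30]
  21 → roll 3 (new)  [load 21/30]
  9 → roll 3  [load 30/30]
  8 → roll 4 (new)  [load 8/30]
  18 → roll 4  [load 26/30]
  9 → roll 5 (new)  [load 9/30]
  4 → roll 4  [load 30/30]
5 paper rolls opened.

5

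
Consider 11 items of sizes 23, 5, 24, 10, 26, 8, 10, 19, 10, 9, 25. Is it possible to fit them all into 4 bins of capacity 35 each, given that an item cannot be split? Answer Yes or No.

Total = 169; ⌈169/35⌉ = 5.
At least 5 bins are required, but only 4 are allowed.

No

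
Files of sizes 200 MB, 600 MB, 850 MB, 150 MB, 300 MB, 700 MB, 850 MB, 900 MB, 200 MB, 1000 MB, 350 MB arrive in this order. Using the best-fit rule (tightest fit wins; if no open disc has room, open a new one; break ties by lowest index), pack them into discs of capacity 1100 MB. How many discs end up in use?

  200 → disc 1 (new)  [load 200/1100]
  600 → disc 1  [load 800/1100]
  850 → disc 2 (new)  [load 850/1100]
  150 → disc 2  [load 1000/1100]
  300 → disc 1  [load 1100/1100]
  700 → disc 3 (new)  [load 700/1100]
  850 → disc 4 (new)  [load 850/1100]
  900 → disc 5 (new)  [load 900/1100]
  200 → disc 5  [load 1100/1100]
  1000 → disc 6 (new)  [load 1000/1100]
  350 → disc 3  [load 1050/1100]
6 discs opened.

6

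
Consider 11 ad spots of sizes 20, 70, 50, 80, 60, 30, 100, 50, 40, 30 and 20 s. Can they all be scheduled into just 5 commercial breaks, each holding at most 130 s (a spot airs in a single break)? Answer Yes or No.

Yes

A valid assignment using 5 commercial breaks:
  break 1: 100 + 30 = 130
  break 2: 80 + 50 = 130
  break 3: 70 + 60 = 130
  break 4: 50 + 40 + 30 = 120
  break 5: 20 + 20 = 40
Every load is within 130 s, so 5 commercial breaks suffice.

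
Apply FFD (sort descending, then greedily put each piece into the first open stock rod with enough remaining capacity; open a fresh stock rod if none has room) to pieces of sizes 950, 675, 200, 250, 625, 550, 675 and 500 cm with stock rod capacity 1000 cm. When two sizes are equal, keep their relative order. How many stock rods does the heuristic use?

Sorted descending: 950, 675, 675, 625, 550, 500, 250, 200.
  950 → stock rod 1 (new)  [load 950/1000]
  675 → stock rod 2 (new)  [load 675/1000]
  675 → stock rod 3 (new)  [load 675/1000]
  625 → stock rod 4 (new)  [load 625/1000]
  550 → stock rod 5 (new)  [load 550/1000]
  500 → stock rod 6 (new)  [load 500/1000]
  250 → stock rod 2  [load 925/1000]
  200 → stock rod 3  [load 875/1000]
6 stock rods opened.

6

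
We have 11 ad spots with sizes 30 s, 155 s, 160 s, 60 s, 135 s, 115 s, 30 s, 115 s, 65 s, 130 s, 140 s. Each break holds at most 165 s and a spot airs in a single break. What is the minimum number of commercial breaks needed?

8

Total = 160 + 155 + 140 + 135 + 130 + 115 + 115 + 65 + 60 + 30 + 30 = 1135 s.
Lower bound: ⌈1135/165⌉ = 7 commercial breaks.
A packing using 8 commercial breaks:
  break 1: 160 = 160
  break 2: 155 = 155
  break 3: 140 = 140
  break 4: 135 + 30 = 165
  break 5: 130 + 30 = 160
  break 6: 115 = 115
  break 7: 115 = 115
  break 8: 65 + 60 = 125
No arrangement into 7 commercial breaks stays within capacity, so 8 is optimal.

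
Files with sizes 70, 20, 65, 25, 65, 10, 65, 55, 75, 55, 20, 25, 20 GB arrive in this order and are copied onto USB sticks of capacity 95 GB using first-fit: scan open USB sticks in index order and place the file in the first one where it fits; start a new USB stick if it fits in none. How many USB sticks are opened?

7

  70 → USB stick 1 (new)  [load 70/95]
  20 → USB stick 1  [load 90/95]
  65 → USB stick 2 (new)  [load 65/95]
  25 → USB stick 2  [load 90/95]
  65 → USB stick 3 (new)  [load 65/95]
  10 → USB stick 3  [load 75/95]
  65 → USB stick 4 (new)  [load 65/95]
  55 → USB stick 5 (new)  [load 55/95]
  75 → USB stick 6 (new)  [load 75/95]
  55 → USB stick 7 (new)  [load 55/95]
  20 → USB stick 3  [load 95/95]
  25 → USB stick 4  [load 90/95]
  20 → USB stick 5  [load 75/95]
7 USB sticks opened.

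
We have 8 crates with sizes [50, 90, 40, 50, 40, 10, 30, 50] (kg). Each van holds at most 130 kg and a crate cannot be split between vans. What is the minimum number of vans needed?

Total = 90 + 50 + 50 + 50 + 40 + 40 + 30 + 10 = 360 kg.
Lower bound: ⌈360/130⌉ = 3 vans.
A packing using 3 vans:
  van 1: 90 + 40 = 130
  van 2: 50 + 50 + 30 = 130
  van 3: 50 + 40 + 10 = 100
This matches the lower bound, so 3 is optimal.

3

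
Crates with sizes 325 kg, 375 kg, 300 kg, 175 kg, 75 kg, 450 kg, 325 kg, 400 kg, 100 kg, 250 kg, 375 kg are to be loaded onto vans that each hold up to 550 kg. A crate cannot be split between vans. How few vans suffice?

7

Total = 450 + 400 + 375 + 375 + 325 + 325 + 300 + 250 + 175 + 100 + 75 = 3150 kg.
Lower bound: ⌈3150/550⌉ = 6 vans.
Also, 7 crates each exceed 275 kg, and no two of those can share a van, so at least 7 vans are needed.
A packing using 7 vans:
  van 1: 450 + 100 = 550
  van 2: 400 + 75 = 475
  van 3: 375 + 175 = 550
  van 4: 375 = 375
  van 5: 325 = 325
  van 6: 325 = 325
  van 7: 300 + 250 = 550
This matches the lower bound, so 7 is optimal.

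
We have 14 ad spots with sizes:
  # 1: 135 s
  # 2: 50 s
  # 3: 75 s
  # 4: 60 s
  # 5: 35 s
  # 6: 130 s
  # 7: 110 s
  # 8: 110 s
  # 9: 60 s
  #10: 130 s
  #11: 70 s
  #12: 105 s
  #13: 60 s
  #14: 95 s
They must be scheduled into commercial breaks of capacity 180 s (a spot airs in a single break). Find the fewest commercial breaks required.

Total = 135 + 130 + 130 + 110 + 110 + 105 + 95 + 75 + 70 + 60 + 60 + 60 + 50 + 35 = 1225 s.
Lower bound: ⌈1225/180⌉ = 7 commercial breaks.
A packing using 8 commercial breaks:
  break 1: 135 + 35 = 170
  break 2: 130 + 50 = 180
  break 3: 130 = 130
  break 4: 110 + 70 = 180
  break 5: 110 + 60 = 170
  break 6: 105 + 75 = 180
  break 7: 95 + 60 = 155
  break 8: 60 = 60
No arrangement into 7 commercial breaks stays within capacity, so 8 is optimal.

8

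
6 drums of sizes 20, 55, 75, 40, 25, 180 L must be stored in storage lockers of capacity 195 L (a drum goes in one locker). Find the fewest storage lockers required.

3

Total = 180 + 75 + 55 + 40 + 25 + 20 = 395 L.
Lower bound: ⌈395/195⌉ = 3 storage lockers.
A packing using 3 storage lockers:
  locker 1: 180 = 180
  locker 2: 75 + 55 + 40 + 25 = 195
  locker 3: 20 = 20
This matches the lower bound, so 3 is optimal.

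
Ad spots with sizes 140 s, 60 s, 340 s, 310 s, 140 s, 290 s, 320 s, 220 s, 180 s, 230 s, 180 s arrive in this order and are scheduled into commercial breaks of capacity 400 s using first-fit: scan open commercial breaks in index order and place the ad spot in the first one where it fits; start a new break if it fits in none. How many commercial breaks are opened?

8

  140 → break 1 (new)  [load 140/400]
  60 → break 1  [load 200/400]
  340 → break 2 (new)  [load 340/400]
  310 → break 3 (new)  [load 310/400]
  140 → break 1  [load 340/400]
  290 → break 4 (new)  [load 290/400]
  320 → break 5 (new)  [load 320/400]
  220 → break 6 (new)  [load 220/400]
  180 → break 6  [load 400/400]
  230 → break 7 (new)  [load 230/400]
  180 → break 8 (new)  [load 180/400]
8 commercial breaks opened.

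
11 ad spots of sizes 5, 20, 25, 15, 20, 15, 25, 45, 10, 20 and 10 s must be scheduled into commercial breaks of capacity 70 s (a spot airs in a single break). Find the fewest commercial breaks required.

Total = 45 + 25 + 25 + 20 + 20 + 20 + 15 + 15 + 10 + 10 + 5 = 210 s.
Lower bound: ⌈210/70⌉ = 3 commercial breaks.
A packing using 3 commercial breaks:
  break 1: 45 + 25 = 70
  break 2: 25 + 20 + 20 + 5 = 70
  break 3: 20 + 15 + 15 + 10 + 10 = 70
This matches the lower bound, so 3 is optimal.

3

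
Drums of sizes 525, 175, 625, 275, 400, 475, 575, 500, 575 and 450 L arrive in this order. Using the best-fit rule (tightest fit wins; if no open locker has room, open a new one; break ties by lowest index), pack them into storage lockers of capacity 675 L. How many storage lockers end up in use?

9

  525 → locker 1 (new)  [load 525/675]
  175 → locker 2 (new)  [load 175/675]
  625 → locker 3 (new)  [load 625/675]
  275 → locker 2  [load 450/675]
  400 → locker 4 (new)  [load 400/675]
  475 → locker 5 (new)  [load 475/675]
  575 → locker 6 (new)  [load 575/675]
  500 → locker 7 (new)  [load 500/675]
  575 → locker 8 (new)  [load 575/675]
  450 → locker 9 (new)  [load 450/675]
9 storage lockers opened.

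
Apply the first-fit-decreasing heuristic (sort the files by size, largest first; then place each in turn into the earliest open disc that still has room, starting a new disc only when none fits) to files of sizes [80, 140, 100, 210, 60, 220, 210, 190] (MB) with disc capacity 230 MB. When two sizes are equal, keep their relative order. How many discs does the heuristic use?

Sorted descending: 220, 210, 210, 190, 140, 100, 80, 60.
  220 → disc 1 (new)  [load 220/230]
  210 → disc 2 (new)  [load 210/230]
  210 → disc 3 (new)  [load 210/230]
  190 → disc 4 (new)  [load 190/230]
  140 → disc 5 (new)  [load 140/230]
  100 → disc 6 (new)  [load 100/230]
  80 → disc 5  [load 220/230]
  60 → disc 6  [load 160/230]
6 discs opened.

6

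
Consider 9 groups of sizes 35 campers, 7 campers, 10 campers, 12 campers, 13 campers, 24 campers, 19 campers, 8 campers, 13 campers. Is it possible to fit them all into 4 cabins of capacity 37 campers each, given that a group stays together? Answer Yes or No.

A valid assignment using 4 cabins:
  cabin 1: 35 = 35
  cabin 2: 24 + 13 = 37
  cabin 3: 19 + 13 = 32
  cabin 4: 12 + 10 + 8 + 7 = 37
Every load is within 37 campers, so 4 cabins suffice.

Yes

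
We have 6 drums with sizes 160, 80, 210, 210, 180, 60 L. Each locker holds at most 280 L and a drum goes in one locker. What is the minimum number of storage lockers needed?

4

Total = 210 + 210 + 180 + 160 + 80 + 60 = 900 L.
Lower bound: ⌈900/280⌉ = 4 storage lockers.
A packing using 4 storage lockers:
  locker 1: 210 + 60 = 270
  locker 2: 210 = 210
  locker 3: 180 + 80 = 260
  locker 4: 160 = 160
This matches the lower bound, so 4 is optimal.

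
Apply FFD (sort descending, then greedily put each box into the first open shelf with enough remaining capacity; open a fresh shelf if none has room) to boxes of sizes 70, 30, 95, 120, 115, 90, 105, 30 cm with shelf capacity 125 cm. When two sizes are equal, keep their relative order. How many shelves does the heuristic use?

6

Sorted descending: 120, 115, 105, 95, 90, 70, 30, 30.
  120 → shelf 1 (new)  [load 120/125]
  115 → shelf 2 (new)  [load 115/125]
  105 → shelf 3 (new)  [load 105/125]
  95 → shelf 4 (new)  [load 95/125]
  90 → shelf 5 (new)  [load 90/125]
  70 → shelf 6 (new)  [load 70/125]
  30 → shelf 4  [load 125/125]
  30 → shelf 5  [load 120/125]
6 shelves opened.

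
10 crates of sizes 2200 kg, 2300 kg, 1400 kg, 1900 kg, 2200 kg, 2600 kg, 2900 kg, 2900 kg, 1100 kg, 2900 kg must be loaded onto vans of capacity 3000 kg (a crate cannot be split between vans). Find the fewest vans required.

Total = 2900 + 2900 + 2900 + 2600 + 2300 + 2200 + 2200 + 1900 + 1400 + 1100 = 22400 kg.
Lower bound: ⌈22400/3000⌉ = 8 vans.
A packing using 9 vans:
  van 1: 2900 = 2900
  van 2: 2900 = 2900
  van 3: 2900 = 2900
  van 4: 2600 = 2600
  van 5: 2300 = 2300
  van 6: 2200 = 2200
  van 7: 2200 = 2200
  van 8: 1900 + 1100 = 3000
  van 9: 1400 = 1400
No arrangement into 8 vans stays within capacity, so 9 is optimal.

9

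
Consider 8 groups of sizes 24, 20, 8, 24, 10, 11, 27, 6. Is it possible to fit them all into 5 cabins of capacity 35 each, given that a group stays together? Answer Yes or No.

A valid assignment using 4 cabins:
  cabin 1: 27 + 8 = 35
  cabin 2: 24 + 11 = 35
  cabin 3: 24 + 10 = 34
  cabin 4: 20 + 6 = 26
That uses only 4 ≤ 5, so 5 cabins are enough.

Yes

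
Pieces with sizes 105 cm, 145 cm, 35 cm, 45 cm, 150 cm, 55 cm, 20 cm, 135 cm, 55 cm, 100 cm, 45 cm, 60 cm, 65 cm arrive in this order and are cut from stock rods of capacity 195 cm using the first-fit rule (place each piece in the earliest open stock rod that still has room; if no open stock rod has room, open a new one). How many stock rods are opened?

  105 → stock rod 1 (new)  [load 105/195]
  145 → stock rod 2 (new)  [load 145/195]
  35 → stock rod 1  [load 140/195]
  45 → stock rod 1  [load 185/195]
  150 → stock rod 3 (new)  [load 150/195]
  55 → stock rod 4 (new)  [load 55/195]
  20 → stock rod 2  [load 165/195]
  135 → stock rod 4  [load 190/195]
  55 → stock rod 5 (new)  [load 55/195]
  100 → stock rod 5  [load 155/195]
  45 → stock rod 3  [load 195/195]
  60 → stock rod 6 (new)  [load 60/195]
  65 → stock rod 6  [load 125/195]
6 stock rods opened.

6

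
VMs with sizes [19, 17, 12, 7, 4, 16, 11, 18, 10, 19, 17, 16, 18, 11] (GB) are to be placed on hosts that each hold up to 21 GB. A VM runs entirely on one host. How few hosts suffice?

Total = 19 + 19 + 18 + 18 + 17 + 17 + 16 + 16 + 12 + 11 + 11 + 10 + 7 + 4 = 195 GB.
Lower bound: ⌈195/21⌉ = 10 hosts.
Also, 11 VMs each exceed 21/2 GB, and no two of those can share a host, so at least 11 hosts are needed.
A packing using 11 hosts:
  host 1: 19 = 19
  host 2: 19 = 19
  host 3: 18 = 18
  host 4: 18 = 18
  host 5: 17 + 4 = 21
  host 6: 17 = 17
  host 7: 16 = 16
  host 8: 16 = 16
  host 9: 12 + 7 = 19
  host 10: 11 + 10 = 21
  host 11: 11 = 11
This matches the lower bound, so 11 is optimal.

11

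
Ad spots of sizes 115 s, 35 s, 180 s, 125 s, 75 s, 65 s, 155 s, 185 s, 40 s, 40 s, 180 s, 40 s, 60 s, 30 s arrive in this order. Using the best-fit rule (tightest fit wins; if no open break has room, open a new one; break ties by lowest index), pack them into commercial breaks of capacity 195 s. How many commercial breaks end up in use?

  115 → break 1 (new)  [load 115/195]
  35 → break 1  [load 150/195]
  180 → break 2 (new)  [load 180/195]
  125 → break 3 (new)  [load 125/195]
  75 → break 4 (new)  [load 75/195]
  65 → break 3  [load 190/195]
  155 → break 5 (new)  [load 155/195]
  185 → break 6 (new)  [load 185/195]
  40 → break 5  [load 195/195]
  40 → break 1  [load 190/195]
  180 → break 7 (new)  [load 180/195]
  40 → break 4  [load 115/195]
  60 → break 4  [load 175/195]
  30 → break 8 (new)  [load 30/195]
8 commercial breaks opened.

8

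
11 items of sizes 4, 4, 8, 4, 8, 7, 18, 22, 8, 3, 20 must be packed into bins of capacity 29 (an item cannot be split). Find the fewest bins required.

Total = 22 + 20 + 18 + 8 + 8 + 8 + 7 + 4 + 4 + 4 + 3 = 106.
Lower bound: ⌈106/29⌉ = 4 bins.
A packing using 4 bins:
  bin 1: 22 + 7 = 29
  bin 2: 20 + 8 = 28
  bin 3: 18 + 8 + 3 = 29
  bin 4: 8 + 4 + 4 + 4 = 20
This matches the lower bound, so 4 is optimal.

4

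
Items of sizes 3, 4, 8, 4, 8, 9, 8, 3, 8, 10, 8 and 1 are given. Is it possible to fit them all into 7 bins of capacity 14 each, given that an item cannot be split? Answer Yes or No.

Yes

A valid assignment using 7 bins:
  bin 1: 10 + 4 = 14
  bin 2: 9 + 4 + 1 = 14
  bin 3: 8 + 3 + 3 = 14
  bin 4: 8 = 8
  bin 5: 8 = 8
  bin 6: 8 = 8
  bin 7: 8 = 8
Every load is within 14, so 7 bins suffice.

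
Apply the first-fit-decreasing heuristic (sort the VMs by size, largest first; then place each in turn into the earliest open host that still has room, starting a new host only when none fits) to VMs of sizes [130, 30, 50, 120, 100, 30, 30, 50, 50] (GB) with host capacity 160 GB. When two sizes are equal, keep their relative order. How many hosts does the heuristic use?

Sorted descending: 130, 120, 100, 50, 50, 50, 30, 30, 30.
  130 → host 1 (new)  [load 130/160]
  120 → host 2 (new)  [load 120/160]
  100 → host 3 (new)  [load 100/160]
  50 → host 3  [load 150/160]
  50 → host 4 (new)  [load 50/160]
  50 → host 4  [load 100/160]
  30 → host 1  [load 160/160]
  30 → host 2  [load 150/160]
  30 → host 4  [load 130/160]
4 hosts opened.

4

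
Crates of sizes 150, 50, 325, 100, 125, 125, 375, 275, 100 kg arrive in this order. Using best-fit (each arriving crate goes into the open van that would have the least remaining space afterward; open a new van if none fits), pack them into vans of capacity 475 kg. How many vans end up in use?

4

  150 → van 1 (new)  [load 150/475]
  50 → van 1  [load 200/475]
  325 → van 2 (new)  [load 325/475]
  100 → van 2  [load 425/475]
  125 → van 1  [load 325/475]
  125 → van 1  [load 450/475]
  375 → van 3 (new)  [load 375/475]
  275 → van 4 (new)  [load 275/475]
  100 → van 3  [load 475/475]
4 vans opened.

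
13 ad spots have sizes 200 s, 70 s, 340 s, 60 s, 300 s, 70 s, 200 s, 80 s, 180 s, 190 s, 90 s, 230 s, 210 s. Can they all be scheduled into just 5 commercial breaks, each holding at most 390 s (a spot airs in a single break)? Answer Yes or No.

Total = 2220 s; ⌈2220/390⌉ = 6.
At least 6 commercial breaks are required, but only 5 are allowed.

No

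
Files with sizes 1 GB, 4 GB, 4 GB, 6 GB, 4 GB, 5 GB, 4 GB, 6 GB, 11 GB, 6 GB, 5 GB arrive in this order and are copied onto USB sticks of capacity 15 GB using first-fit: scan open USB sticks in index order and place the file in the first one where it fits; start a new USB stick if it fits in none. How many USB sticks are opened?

  1 → USB stick 1 (new)  [load 1/15]
  4 → USB stick 1  [load 5/15]
  4 → USB stick 1  [load 9/15]
  6 → USB stick 1  [load 15/15]
  4 → USB stick 2 (new)  [load 4/15]
  5 → USB stick 2  [load 9/15]
  4 → USB stick 2  [load 13/15]
  6 → USB stick 3 (new)  [load 6/15]
  11 → USB stick 4 (new)  [load 11/15]
  6 → USB stick 3  [load 12/15]
  5 → USB stick 5 (new)  [load 5/15]
5 USB sticks opened.

5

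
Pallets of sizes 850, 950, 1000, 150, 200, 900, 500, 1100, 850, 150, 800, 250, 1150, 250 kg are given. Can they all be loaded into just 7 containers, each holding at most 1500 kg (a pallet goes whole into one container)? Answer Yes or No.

Total = 9100 kg; ⌈9100/1500⌉ = 7.
8 pallets each exceed half the capacity and cannot share a container, forcing at least 8 containers.
At least 8 containers are required, but only 7 are allowed.

No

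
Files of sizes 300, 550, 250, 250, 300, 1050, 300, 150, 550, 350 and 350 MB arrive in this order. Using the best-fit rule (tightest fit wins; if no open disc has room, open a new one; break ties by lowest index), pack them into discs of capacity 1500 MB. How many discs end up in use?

4

  300 → disc 1 (new)  [load 300/1500]
  550 → disc 1  [load 850/1500]
  250 → disc 1  [load 1100/1500]
  250 → disc 1  [load 1350/1500]
  300 → disc 2 (new)  [load 300/1500]
  1050 → disc 2  [load 1350/1500]
  300 → disc 3 (new)  [load 300/1500]
  150 → disc 1  [load 1500/1500]
  550 → disc 3  [load 850/1500]
  350 → disc 3  [load 1200/1500]
  350 → disc 4 (new)  [load 350/1500]
4 discs opened.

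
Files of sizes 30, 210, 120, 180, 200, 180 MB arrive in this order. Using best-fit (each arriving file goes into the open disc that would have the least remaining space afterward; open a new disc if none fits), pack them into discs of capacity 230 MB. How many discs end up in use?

  30 → disc 1 (new)  [load 30/230]
  210 → disc 2 (new)  [load 210/230]
  120 → disc 1  [load 150/230]
  180 → disc 3 (new)  [load 180/230]
  200 → disc 4 (new)  [load 200/230]
  180 → disc 5 (new)  [load 180/230]
5 discs opened.

5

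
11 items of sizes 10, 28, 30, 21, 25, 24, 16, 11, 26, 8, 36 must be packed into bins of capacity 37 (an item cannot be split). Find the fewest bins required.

7

Total = 36 + 30 + 28 + 26 + 25 + 24 + 21 + 16 + 11 + 10 + 8 = 235.
Lower bound: ⌈235/37⌉ = 7 bins.
A packing using 7 bins:
  bin 1: 36 = 36
  bin 2: 30 = 30
  bin 3: 28 + 8 = 36
  bin 4: 26 + 11 = 37
  bin 5: 25 + 10 = 35
  bin 6: 24 = 24
  bin 7: 21 + 16 = 37
This matches the lower bound, so 7 is optimal.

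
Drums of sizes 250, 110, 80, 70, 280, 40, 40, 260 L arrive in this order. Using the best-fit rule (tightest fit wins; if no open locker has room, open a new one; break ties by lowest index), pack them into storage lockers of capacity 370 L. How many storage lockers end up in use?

4

  250 → locker 1 (new)  [load 250/370]
  110 → locker 1  [load 360/370]
  80 → locker 2 (new)  [load 80/370]
  70 → locker 2  [load 150/370]
  280 → locker 3 (new)  [load 280/370]
  40 → locker 3  [load 320/370]
  40 → locker 3  [load 360/370]
  260 → locker 4 (new)  [load 260/370]
4 storage lockers opened.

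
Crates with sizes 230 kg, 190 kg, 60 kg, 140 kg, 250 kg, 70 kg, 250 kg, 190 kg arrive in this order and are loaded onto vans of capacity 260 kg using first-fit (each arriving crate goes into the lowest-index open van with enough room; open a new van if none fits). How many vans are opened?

6

  230 → van 1 (new)  [load 230/260]
  190 → van 2 (new)  [load 190/260]
  60 → van 2  [load 250/260]
  140 → van 3 (new)  [load 140/260]
  250 → van 4 (new)  [load 250/260]
  70 → van 3  [load 210/260]
  250 → van 5 (new)  [load 250/260]
  190 → van 6 (new)  [load 190/260]
6 vans opened.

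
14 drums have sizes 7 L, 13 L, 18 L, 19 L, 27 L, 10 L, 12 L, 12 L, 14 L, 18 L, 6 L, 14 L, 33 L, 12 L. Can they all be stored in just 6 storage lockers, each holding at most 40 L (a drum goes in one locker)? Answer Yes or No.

Yes

A valid assignment using 6 storage lockers:
  locker 1: 33 + 7 = 40
  locker 2: 27 + 13 = 40
  locker 3: 19 + 18 = 37
  locker 4: 18 + 14 + 6 = 38
  locker 5: 14 + 12 + 12 = 38
  locker 6: 12 + 10 = 22
Every load is within 40 L, so 6 storage lockers suffice.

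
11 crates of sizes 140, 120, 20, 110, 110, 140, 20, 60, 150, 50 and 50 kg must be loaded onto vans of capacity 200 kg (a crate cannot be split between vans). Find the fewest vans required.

Total = 150 + 140 + 140 + 120 + 110 + 110 + 60 + 50 + 50 + 20 + 20 = 970 kg.
Lower bound: ⌈970/200⌉ = 5 vans.
Also, 6 crates each exceed 100 kg, and no two of those can share a van, so at least 6 vans are needed.
A packing using 6 vans:
  van 1: 150 + 50 = 200
  van 2: 140 + 60 = 200
  van 3: 140 + 50 = 190
  van 4: 120 + 20 + 20 = 160
  van 5: 110 = 110
  van 6: 110 = 110
This matches the lower bound, so 6 is optimal.

6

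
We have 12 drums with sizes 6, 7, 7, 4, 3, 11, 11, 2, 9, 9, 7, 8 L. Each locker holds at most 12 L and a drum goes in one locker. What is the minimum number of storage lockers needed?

9

Total = 11 + 11 + 9 + 9 + 8 + 7 + 7 + 7 + 6 + 4 + 3 + 2 = 84 L.
Lower bound: ⌈84/12⌉ = 7 storage lockers.
Also, 8 drums each exceed 6 L, and no two of those can share a locker, so at least 8 storage lockers are needed.
A packing using 9 storage lockers:
  locker 1: 11 = 11
  locker 2: 11 = 11
  locker 3: 9 + 3 = 12
  locker 4: 9 + 2 = 11
  locker 5: 8 + 4 = 12
  locker 6: 7 = 7
  locker 7: 7 = 7
  locker 8: 7 = 7
  locker 9: 6 = 6
No arrangement into 8 storage lockers stays within capacity, so 9 is optimal.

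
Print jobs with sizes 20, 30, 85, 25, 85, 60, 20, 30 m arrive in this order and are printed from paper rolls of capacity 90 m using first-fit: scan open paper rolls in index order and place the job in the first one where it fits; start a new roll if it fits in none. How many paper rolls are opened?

5

  20 → roll 1 (new)  [load 20/90]
  30 → roll 1  [load 50/90]
  85 → roll 2 (new)  [load 85/90]
  25 → roll 1  [load 75/90]
  85 → roll 3 (new)  [load 85/90]
  60 → roll 4 (new)  [load 60/90]
  20 → roll 4  [load 80/90]
  30 → roll 5 (new)  [load 30/90]
5 paper rolls opened.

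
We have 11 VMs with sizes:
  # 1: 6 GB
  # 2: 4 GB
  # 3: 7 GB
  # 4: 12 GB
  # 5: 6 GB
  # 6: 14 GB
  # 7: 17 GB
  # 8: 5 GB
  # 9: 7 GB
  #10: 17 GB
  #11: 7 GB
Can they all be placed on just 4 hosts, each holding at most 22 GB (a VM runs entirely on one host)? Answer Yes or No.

Total = 102 GB; ⌈102/22⌉ = 5.
At least 5 hosts are required, but only 4 are allowed.

No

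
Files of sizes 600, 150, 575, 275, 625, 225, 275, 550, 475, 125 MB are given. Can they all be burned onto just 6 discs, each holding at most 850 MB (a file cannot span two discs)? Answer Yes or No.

Yes

A valid assignment using 5 discs:
  disc 1: 625 + 225 = 850
  disc 2: 600 + 150 = 750
  disc 3: 575 + 275 = 850
  disc 4: 550 + 275 = 825
  disc 5: 475 + 125 = 600
That uses only 5 ≤ 6, so 6 discs are enough.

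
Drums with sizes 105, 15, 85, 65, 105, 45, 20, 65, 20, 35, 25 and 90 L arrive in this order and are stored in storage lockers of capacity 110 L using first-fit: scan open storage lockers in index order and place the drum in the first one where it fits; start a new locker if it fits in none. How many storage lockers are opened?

7

  105 → locker 1 (new)  [load 105/110]
  15 → locker 2 (new)  [load 15/110]
  85 → locker 2  [load 100/110]
  65 → locker 3 (new)  [load 65/110]
  105 → locker 4 (new)  [load 105/110]
  45 → locker 3  [load 110/110]
  20 → locker 5 (new)  [load 20/110]
  65 → locker 5  [load 85/110]
  20 → locker 5  [load 105/110]
  35 → locker 6 (new)  [load 35/110]
  25 → locker 6  [load 60/110]
  90 → locker 7 (new)  [load 90/110]
7 storage lockers opened.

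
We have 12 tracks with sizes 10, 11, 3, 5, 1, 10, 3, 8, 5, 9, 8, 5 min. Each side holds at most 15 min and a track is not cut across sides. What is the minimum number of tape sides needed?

6

Total = 11 + 10 + 10 + 9 + 8 + 8 + 5 + 5 + 5 + 3 + 3 + 1 = 78 min.
Lower bound: ⌈78/15⌉ = 6 tape sides.
A packing using 6 tape sides:
  side 1: 11 + 3 + 1 = 15
  side 2: 10 + 5 = 15
  side 3: 10 + 5 = 15
  side 4: 9 + 5 = 14
  side 5: 8 + 3 = 11
  side 6: 8 = 8
This matches the lower bound, so 6 is optimal.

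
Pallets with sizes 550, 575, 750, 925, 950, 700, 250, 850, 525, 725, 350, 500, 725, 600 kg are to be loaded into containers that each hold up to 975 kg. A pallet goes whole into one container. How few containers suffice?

Total = 950 + 925 + 850 + 750 + 725 + 725 + 700 + 600 + 575 + 550 + 525 + 500 + 350 + 250 = 8975 kg.
Lower bound: ⌈8975/975⌉ = 10 containers.
Also, 12 pallets each exceed 975/2 kg, and no two of those can share a container, so at least 12 containers are needed.
A packing using 12 containers:
  container 1: 950 = 950
  container 2: 925 = 925
  container 3: 850 = 850
  container 4: 750 = 750
  container 5: 725 + 250 = 975
  container 6: 725 = 725
  container 7: 700 = 700
  container 8: 600 + 350 = 950
  container 9: 575 = 575
  container 10: 550 = 550
  container 11: 525 = 525
  container 12: 500 = 500
This matches the lower bound, so 12 is optimal.

12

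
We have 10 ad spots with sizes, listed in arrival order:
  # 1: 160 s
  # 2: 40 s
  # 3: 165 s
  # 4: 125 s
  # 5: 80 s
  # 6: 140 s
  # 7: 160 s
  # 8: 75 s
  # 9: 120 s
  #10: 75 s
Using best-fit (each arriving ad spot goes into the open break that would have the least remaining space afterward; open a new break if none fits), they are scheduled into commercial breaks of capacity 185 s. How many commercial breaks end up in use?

8

  160 → break 1 (new)  [load 160/185]
  40 → break 2 (new)  [load 40/185]
  165 → break 3 (new)  [load 165/185]
  125 → break 2  [load 165/185]
  80 → break 4 (new)  [load 80/185]
  140 → break 5 (new)  [load 140/185]
  160 → break 6 (new)  [load 160/185]
  75 → break 4  [load 155/185]
  120 → break 7 (new)  [load 120/185]
  75 → break 8 (new)  [load 75/185]
8 commercial breaks opened.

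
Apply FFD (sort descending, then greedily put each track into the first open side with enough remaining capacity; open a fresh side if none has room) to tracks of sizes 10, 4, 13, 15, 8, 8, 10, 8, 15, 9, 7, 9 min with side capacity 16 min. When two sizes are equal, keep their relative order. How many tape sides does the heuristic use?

Sorted descending: 15, 15, 13, 10, 10, 9, 9, 8, 8, 8, 7, 4.
  15 → side 1 (new)  [load 15/16]
  15 → side 2 (new)  [load 15/16]
  13 → side 3 (new)  [load 13/16]
  10 → side 4 (new)  [load 10/16]
  10 → side 5 (new)  [load 10/16]
  9 → side 6 (new)  [load 9/16]
  9 → side 7 (new)  [load 9/16]
  8 → side 8 (new)  [load 8/16]
  8 → side 8  [load 16/16]
  8 → side 9 (new)  [load 8/16]
  7 → side 6  [load 16/16]
  4 → side 4  [load 14/16]
9 tape sides opened.

9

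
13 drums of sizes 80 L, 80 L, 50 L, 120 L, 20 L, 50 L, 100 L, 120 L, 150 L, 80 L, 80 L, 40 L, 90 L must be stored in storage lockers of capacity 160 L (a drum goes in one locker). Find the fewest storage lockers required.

7

Total = 150 + 120 + 120 + 100 + 90 + 80 + 80 + 80 + 80 + 50 + 50 + 40 + 20 = 1060 L.
Lower bound: ⌈1060/160⌉ = 7 storage lockers.
A packing using 7 storage lockers:
  locker 1: 150 = 150
  locker 2: 120 + 40 = 160
  locker 3: 120 + 20 = 140
  locker 4: 100 + 50 = 150
  locker 5: 90 + 50 = 140
  locker 6: 80 + 80 = 160
  locker 7: 80 + 80 = 160
This matches the lower bound, so 7 is optimal.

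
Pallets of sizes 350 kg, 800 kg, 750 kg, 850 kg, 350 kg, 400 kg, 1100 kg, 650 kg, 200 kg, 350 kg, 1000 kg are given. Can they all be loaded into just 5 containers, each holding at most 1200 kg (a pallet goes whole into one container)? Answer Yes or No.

No

Total = 6800 kg; ⌈6800/1200⌉ = 6.
At least 6 containers are required, but only 5 are allowed.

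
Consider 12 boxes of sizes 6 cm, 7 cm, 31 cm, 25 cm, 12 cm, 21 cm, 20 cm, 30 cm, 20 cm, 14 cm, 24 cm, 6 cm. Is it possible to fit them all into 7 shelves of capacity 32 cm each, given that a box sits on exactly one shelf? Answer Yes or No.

Total = 216 cm; ⌈216/32⌉ = 7.
The bound of 7 does not rule out 7, but exhaustive search shows no assignment into 7 shelves of capacity 32 cm exists — the minimum is 8.

No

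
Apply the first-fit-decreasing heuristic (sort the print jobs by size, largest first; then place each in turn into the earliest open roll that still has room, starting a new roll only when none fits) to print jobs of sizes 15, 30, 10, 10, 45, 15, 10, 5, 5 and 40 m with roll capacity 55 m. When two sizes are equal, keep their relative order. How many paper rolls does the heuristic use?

4

Sorted descending: 45, 40, 30, 15, 15, 10, 10, 10, 5, 5.
  45 → roll 1 (new)  [load 45/55]
  40 → roll 2 (new)  [load 40/55]
  30 → roll 3 (new)  [load 30/55]
  15 → roll 2  [load 55/55]
  15 → roll 3  [load 45/55]
  10 → roll 1  [load 55/55]
  10 → roll 3  [load 55/55]
  10 → roll 4 (new)  [load 10/55]
  5 → roll 4  [load 15/55]
  5 → roll 4  [load 20/55]
4 paper rolls opened.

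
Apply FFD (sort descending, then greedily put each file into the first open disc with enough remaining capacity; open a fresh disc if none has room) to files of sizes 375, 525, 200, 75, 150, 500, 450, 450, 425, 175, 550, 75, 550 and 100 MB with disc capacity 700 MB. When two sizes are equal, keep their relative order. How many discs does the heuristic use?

Sorted descending: 550, 550, 525, 500, 450, 450, 425, 375, 200, 175, 150, 100, 75, 75.
  550 → disc 1 (new)  [load 550/700]
  550 → disc 2 (new)  [load 550/700]
  525 → disc 3 (new)  [load 525/700]
  500 → disc 4 (new)  [load 500/700]
  450 → disc 5 (new)  [load 450/700]
  450 → disc 6 (new)  [load 450/700]
  425 → disc 7 (new)  [load 425/700]
  375 → disc 8 (new)  [load 375/700]
  200 → disc 4  [load 700/700]
  175 → disc 3  [load 700/700]
  150 → disc 1  [load 700/700]
  100 → disc 2  [load 650/700]
  75 → disc 5  [load 525/700]
  75 → disc 5  [load 600/700]
8 discs opened.

8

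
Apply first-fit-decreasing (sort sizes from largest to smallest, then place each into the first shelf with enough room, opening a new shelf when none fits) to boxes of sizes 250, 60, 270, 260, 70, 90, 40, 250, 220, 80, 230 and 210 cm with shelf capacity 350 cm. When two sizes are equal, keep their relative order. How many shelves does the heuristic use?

7

Sorted descending: 270, 260, 250, 250, 230, 220, 210, 90, 80, 70, 60, 40.
  270 → shelf 1 (new)  [load 270/350]
  260 → shelf 2 (new)  [load 260/350]
  250 → shelf 3 (new)  [load 250/350]
  250 → shelf 4 (new)  [load 250/350]
  230 → shelf 5 (new)  [load 230/350]
  220 → shelf 6 (new)  [load 220/350]
  210 → shelf 7 (new)  [load 210/350]
  90 → shelf 2  [load 350/350]
  80 → shelf 1  [load 350/350]
  70 → shelf 3  [load 320/350]
  60 → shelf 4  [load 310/350]
  40 → shelf 4  [load 350/350]
7 shelves opened.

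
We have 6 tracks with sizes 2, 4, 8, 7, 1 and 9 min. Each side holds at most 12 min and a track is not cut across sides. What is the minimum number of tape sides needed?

Total = 9 + 8 + 7 + 4 + 2 + 1 = 31 min.
Lower bound: ⌈31/12⌉ = 3 tape sides.
A packing using 3 tape sides:
  side 1: 9 + 2 + 1 = 12
  side 2: 8 + 4 = 12
  side 3: 7 = 7
This matches the lower bound, so 3 is optimal.

3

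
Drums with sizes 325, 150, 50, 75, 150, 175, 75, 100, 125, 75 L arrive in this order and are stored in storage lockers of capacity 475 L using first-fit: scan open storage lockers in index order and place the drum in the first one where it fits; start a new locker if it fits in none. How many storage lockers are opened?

3

  325 → locker 1 (new)  [load 325/475]
  150 → locker 1  [load 475/475]
  50 → locker 2 (new)  [load 50/475]
  75 → locker 2  [load 125/475]
  150 → locker 2  [load 275/475]
  175 → locker 2  [load 450/475]
  75 → locker 3 (new)  [load 75/475]
  100 → locker 3  [load 175/475]
  125 → locker 3  [load 300/475]
  75 → locker 3  [load 375/475]
3 storage lockers opened.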